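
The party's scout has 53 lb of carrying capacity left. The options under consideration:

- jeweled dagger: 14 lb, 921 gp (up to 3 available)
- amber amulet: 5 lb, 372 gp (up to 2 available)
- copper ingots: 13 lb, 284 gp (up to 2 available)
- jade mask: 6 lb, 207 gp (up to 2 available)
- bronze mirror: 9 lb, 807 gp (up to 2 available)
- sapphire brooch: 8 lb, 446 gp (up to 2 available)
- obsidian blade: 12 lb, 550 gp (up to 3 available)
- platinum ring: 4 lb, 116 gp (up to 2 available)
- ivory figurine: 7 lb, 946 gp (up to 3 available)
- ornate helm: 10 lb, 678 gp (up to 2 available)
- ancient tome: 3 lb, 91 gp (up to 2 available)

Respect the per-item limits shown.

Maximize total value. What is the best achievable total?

Ranking by ratio (value/lb): ivory figurine 135.14, bronze mirror 89.67, amber amulet 74.40.
Taking the top-ratio items first gives 2×amber amulet + 2×bronze mirror + 3×ivory figurine + ancient tome for 5287 (52 lb).
Dropping 2×amber amulet and ancient tome frees 13 lb; slotting in jeweled dagger (14 lb) lifts the total to 5373 at 53 lb.

5373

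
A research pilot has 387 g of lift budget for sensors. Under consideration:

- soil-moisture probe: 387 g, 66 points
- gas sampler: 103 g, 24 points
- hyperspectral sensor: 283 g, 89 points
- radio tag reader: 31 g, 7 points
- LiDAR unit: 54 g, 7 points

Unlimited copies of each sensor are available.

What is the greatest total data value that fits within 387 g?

By data value per g: hyperspectral sensor 0.31, gas sampler 0.23, radio tag reader 0.23 lead.
Taking gas sampler + hyperspectral sensor: 386 g used, 113 in data value.
Every other selection either busts 387 g or fails to beat 113.

113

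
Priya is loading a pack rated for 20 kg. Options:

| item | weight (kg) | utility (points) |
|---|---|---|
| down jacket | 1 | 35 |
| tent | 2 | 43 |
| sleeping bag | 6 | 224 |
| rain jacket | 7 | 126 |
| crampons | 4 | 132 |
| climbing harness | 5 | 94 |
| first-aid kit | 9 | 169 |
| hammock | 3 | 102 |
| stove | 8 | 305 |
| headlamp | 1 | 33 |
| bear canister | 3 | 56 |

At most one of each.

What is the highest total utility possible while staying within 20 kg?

729

By utility per kg: stove 38.12, sleeping bag 37.33, down jacket 35.00 lead.
Taking the top-ratio items first gives down jacket + sleeping bag + hammock + stove + headlamp for 699 (19 kg).
Replace hammock with crampons: the trade gains 30 net, giving 729 at 20 kg.
Next best is down jacket + tent + sleeping bag + hammock + stove at 709 (20 kg) — short by 20.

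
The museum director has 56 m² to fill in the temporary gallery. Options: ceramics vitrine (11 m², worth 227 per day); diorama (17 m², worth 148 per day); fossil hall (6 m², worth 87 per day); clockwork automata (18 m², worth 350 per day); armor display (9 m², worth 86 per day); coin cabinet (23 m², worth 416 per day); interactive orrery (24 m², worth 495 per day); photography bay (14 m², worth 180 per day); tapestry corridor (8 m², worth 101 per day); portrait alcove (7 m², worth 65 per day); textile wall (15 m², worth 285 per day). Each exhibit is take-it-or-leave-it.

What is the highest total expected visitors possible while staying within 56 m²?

1094

By expected visitors per m²: ceramics vitrine 20.64, interactive orrery 20.62, clockwork automata 19.44 lead.
A density-first pass picks ceramics vitrine + clockwork automata + interactive orrery — 1072 at 53 m².
Dropping clockwork automata frees 18 m²; slotting in fossil hall + textile wall (21 m²) lifts the total to 1094 at 56 m².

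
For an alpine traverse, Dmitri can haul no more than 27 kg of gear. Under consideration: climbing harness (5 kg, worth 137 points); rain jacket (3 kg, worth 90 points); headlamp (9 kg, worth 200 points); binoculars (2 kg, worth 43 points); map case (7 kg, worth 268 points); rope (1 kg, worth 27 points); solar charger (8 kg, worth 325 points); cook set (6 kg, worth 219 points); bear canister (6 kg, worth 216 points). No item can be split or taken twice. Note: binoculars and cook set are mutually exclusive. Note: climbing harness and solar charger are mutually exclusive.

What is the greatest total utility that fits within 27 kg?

1028

Best packing: map case + solar charger + cook set + bear canister — 27 kg, 1028 total.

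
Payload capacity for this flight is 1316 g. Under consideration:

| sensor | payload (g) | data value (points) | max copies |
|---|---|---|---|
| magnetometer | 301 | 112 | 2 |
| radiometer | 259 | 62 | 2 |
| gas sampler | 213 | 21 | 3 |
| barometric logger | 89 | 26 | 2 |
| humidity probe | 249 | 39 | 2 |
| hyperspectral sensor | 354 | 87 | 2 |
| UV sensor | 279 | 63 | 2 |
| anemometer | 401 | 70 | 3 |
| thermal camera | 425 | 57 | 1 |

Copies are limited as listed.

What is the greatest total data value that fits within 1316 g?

400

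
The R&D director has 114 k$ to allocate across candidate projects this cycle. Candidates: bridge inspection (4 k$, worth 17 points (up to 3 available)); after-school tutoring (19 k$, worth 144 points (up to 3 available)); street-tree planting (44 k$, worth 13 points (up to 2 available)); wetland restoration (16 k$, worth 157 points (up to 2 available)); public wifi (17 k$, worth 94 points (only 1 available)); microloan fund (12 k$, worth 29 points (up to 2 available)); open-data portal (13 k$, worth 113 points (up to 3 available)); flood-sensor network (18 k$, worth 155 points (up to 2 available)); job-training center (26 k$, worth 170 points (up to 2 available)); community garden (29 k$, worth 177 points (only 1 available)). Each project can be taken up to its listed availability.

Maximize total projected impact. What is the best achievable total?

994

Density check — wetland restoration 9.81, open-data portal 8.69, flood-sensor network 8.61 are the best per k$.
Greedy by ratio would take bridge inspection + 2×wetland restoration + 3×open-data portal + 2×flood-sensor network: 111 k$ used, total 980.
Dropping bridge inspection and open-data portal frees 17 k$; slotting in after-school tutoring (19 k$) lifts the total to 994 at 113 k$.
The spare 1 k$ is too small for any remaining project, and no exchange beats 994.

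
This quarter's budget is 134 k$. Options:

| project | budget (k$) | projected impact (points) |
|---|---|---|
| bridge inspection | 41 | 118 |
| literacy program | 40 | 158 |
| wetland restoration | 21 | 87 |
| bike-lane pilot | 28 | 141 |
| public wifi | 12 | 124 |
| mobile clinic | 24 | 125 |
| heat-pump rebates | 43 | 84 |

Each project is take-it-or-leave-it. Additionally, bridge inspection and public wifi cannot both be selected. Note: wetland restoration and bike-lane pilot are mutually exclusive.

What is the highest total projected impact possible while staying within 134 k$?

548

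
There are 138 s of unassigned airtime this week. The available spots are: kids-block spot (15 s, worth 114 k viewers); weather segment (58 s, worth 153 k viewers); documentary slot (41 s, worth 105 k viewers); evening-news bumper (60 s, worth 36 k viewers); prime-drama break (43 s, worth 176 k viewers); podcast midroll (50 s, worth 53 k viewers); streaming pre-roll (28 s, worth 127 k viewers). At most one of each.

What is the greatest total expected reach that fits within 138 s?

Kids-block spot + documentary slot + prime-drama break + streaming pre-roll uses 127 of the 138 s and totals 522.
Next best is kids-block spot + prime-drama break + podcast midroll + streaming pre-roll at 470 (136 s) — short by 52.

522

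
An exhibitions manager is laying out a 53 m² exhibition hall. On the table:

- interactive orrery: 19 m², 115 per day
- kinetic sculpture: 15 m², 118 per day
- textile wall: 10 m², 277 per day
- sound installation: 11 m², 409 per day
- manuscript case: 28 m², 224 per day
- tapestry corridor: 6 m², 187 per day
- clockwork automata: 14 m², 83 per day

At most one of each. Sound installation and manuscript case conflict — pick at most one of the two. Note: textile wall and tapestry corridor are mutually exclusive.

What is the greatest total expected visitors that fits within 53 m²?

887

Ranking by ratio (expected visitors/m²): sound installation 37.18, tapestry corridor 31.17, textile wall 27.70, manuscript case 8.00.
Kinetic sculpture + textile wall + sound installation + clockwork automata uses 50 of the 53 m² and totals 887.
That's the maximum — no feasible swap from here does better than 887.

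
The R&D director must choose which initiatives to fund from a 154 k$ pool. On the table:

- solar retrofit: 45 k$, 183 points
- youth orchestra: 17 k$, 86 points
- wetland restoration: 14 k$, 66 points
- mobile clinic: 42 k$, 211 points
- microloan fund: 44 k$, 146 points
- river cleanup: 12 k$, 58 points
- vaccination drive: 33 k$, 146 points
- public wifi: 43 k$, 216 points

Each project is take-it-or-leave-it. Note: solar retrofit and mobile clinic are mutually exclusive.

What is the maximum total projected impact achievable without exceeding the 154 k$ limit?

725

Greedy by ratio would take youth orchestra + wetland restoration + mobile clinic + river cleanup + public wifi: 128 k$ used, total 637.
The 12 k$ tied up in river cleanup is better spent on vaccination drive — total rises to 725 (149 k$).
Runner-up youth orchestra + mobile clinic + river cleanup + vaccination drive + public wifi tops out at 717.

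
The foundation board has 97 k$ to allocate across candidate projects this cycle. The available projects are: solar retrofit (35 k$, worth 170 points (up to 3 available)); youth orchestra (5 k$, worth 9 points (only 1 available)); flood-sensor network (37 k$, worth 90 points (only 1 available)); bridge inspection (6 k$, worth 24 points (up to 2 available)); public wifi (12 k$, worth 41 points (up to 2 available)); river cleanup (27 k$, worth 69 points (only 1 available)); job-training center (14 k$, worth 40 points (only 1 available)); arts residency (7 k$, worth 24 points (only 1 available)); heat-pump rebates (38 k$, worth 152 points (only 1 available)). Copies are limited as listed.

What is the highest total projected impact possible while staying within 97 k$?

429

Ranking by ratio (projected impact/k$): solar retrofit 4.86, bridge inspection 4.00, heat-pump rebates 4.00.
A density-first pass picks 2×solar retrofit + youth orchestra + 2×bridge inspection + arts residency — 421 at 94 k$.
The 11 k$ tied up in youth orchestra and bridge inspection is better spent on public wifi — total rises to 429 (95 k$).
Every other selection either busts 97 k$ or exceeds an availability limit or fails to beat 429.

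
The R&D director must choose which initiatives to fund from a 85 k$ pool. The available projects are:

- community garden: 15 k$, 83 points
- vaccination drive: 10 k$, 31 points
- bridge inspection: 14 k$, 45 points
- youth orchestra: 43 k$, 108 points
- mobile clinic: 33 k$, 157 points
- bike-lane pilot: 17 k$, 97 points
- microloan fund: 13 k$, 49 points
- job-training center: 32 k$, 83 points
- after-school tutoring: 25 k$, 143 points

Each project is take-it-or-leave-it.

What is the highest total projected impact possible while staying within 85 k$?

By projected impact per k$: after-school tutoring 5.72, bike-lane pilot 5.71, community garden 5.53, mobile clinic 4.76 lead.
The ratio heuristic lands on community garden + bridge inspection + bike-lane pilot + microloan fund + after-school tutoring (417) but leaves 1 k$ idle.
But vaccination drive + mobile clinic + bike-lane pilot + after-school tutoring fits in 85 k$ and reaches 428.
The closest alternative, community garden + bridge inspection + bike-lane pilot + microloan fund + after-school tutoring, reaches only 417.

428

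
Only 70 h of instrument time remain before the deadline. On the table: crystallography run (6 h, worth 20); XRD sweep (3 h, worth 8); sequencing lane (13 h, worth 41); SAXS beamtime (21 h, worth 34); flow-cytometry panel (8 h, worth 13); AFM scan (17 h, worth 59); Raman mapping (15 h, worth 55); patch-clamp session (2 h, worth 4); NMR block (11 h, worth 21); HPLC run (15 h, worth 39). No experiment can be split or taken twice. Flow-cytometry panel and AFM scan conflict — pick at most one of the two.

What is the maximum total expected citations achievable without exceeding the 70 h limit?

222

Density check — Raman mapping 3.67, AFM scan 3.47, crystallography run 3.33, sequencing lane 3.15 are the best per h.
Crystallography run + XRD sweep + sequencing lane + AFM scan + Raman mapping + HPLC run uses 69 of the 70 h and totals 222.
Every other selection either busts 70 h or breaks a pairing rule or fails to beat 222.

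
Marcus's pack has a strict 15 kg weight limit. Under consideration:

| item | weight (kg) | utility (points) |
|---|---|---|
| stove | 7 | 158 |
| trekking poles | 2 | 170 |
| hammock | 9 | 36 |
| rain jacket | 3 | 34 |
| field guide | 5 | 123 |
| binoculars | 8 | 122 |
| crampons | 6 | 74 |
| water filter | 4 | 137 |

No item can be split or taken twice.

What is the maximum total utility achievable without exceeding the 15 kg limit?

465

Density check — trekking poles 85.00, water filter 34.25, field guide 24.60, stove 22.57 are the best per kg.
Filling by ratio: trekking poles + rain jacket + field guide + water filter for 464, with 1 kg left unused.
The 8 kg tied up in rain jacket and field guide is better spent on stove — total rises to 465 (13 kg).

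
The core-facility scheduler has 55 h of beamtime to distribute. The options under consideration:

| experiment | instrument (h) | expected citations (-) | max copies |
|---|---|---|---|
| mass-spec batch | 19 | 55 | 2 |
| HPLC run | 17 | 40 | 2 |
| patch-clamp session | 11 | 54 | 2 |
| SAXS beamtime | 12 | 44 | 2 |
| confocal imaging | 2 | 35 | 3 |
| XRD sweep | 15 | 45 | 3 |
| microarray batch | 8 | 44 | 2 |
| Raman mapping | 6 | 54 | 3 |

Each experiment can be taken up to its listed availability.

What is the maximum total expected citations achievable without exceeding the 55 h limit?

Filling by ratio: patch-clamp session + 3×confocal imaging + 2×microarray batch + 3×Raman mapping for 409, with 4 h left unused.
Replace microarray batch with patch-clamp session: the trade gains 10 net, giving 419 at 54 h.
Every other selection either busts 55 h or exceeds an availability limit or fails to beat 419.

419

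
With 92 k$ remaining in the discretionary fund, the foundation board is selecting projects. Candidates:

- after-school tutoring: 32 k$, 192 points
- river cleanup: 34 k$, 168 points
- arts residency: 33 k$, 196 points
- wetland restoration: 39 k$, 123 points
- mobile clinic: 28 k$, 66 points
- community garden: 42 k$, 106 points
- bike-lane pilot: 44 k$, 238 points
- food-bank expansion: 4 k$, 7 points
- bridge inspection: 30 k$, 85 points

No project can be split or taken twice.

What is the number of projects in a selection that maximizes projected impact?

The maximum projected impact within 92 k$ is 441.
arts residency + bike-lane pilot + food-bank expansion hits 441 at 81 k$.
All optima have 3 projects.

3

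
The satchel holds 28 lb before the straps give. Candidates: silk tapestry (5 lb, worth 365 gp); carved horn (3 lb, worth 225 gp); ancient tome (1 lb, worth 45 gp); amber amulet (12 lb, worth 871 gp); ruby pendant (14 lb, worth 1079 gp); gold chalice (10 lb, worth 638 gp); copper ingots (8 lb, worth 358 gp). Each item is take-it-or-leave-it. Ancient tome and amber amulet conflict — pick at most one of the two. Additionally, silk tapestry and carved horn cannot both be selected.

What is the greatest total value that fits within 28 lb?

1987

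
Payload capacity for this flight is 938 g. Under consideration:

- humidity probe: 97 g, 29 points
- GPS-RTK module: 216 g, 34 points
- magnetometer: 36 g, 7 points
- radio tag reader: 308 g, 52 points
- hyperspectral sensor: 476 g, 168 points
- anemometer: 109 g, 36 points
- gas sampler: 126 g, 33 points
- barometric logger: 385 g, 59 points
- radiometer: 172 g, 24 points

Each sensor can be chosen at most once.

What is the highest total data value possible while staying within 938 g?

274

Taking the top-ratio sensors first gives humidity probe + magnetometer + hyperspectral sensor + anemometer + gas sampler for 273 (844 g).
Dropping gas sampler frees 126 g; slotting in GPS-RTK module (216 g) lifts the total to 274 at 934 g.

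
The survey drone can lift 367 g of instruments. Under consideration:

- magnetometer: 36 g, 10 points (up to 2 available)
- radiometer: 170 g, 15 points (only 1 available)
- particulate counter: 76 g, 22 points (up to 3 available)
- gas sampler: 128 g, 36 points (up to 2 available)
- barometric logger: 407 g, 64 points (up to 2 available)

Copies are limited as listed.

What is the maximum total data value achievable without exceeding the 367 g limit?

Ranking by ratio (data value/g): particulate counter 0.29, gas sampler 0.28, magnetometer 0.28.
3×particulate counter + gas sampler uses 356 of the 367 g and totals 102.

102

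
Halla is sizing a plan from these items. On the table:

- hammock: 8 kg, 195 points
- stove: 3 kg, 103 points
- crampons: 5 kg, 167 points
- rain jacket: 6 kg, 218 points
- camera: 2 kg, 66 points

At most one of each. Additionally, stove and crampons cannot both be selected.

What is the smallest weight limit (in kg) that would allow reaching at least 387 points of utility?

11

Need the lightest bundle worth ≥ 387.
stove + rain jacket + camera: 387 utility at 11 kg.
Below 11 kg the best achievable stays under 387.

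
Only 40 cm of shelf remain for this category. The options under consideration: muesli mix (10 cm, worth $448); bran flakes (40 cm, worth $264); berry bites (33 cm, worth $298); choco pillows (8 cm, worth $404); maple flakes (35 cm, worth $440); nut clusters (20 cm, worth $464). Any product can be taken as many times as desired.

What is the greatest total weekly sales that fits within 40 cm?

Taking 5×choco pillows: 40 cm used, 2020 in weekly sales.
Every other selection either busts 40 cm or fails to beat 2020.

2020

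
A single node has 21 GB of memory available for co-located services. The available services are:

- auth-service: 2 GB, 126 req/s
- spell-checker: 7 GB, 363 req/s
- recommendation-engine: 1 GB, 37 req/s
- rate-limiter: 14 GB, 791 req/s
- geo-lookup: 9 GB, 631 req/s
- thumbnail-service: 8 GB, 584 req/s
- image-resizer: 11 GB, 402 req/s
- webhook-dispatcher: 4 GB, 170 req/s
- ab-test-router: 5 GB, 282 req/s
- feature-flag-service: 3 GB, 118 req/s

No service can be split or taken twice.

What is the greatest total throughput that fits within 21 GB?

The ratio heuristic lands on auth-service + recommendation-engine + geo-lookup + thumbnail-service (1378) but leaves 1 GB idle.
The 3 GB tied up in auth-service and recommendation-engine is better spent on webhook-dispatcher — total rises to 1385 (21 GB).

1385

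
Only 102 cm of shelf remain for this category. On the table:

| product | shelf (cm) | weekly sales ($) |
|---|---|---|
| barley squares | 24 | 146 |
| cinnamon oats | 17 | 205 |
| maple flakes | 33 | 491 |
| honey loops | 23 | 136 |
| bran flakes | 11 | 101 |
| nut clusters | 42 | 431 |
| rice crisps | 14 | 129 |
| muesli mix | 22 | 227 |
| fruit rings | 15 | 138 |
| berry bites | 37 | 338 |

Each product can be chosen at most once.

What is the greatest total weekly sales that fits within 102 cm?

1190

Density check — maple flakes 14.88, cinnamon oats 12.06, muesli mix 10.32, nut clusters 10.26 are the best per cm.
Best packing: cinnamon oats + maple flakes + rice crisps + muesli mix + fruit rings — 101 cm, 1190 total.
The closest alternative, cinnamon oats + maple flakes + fruit rings + berry bites, reaches only 1172.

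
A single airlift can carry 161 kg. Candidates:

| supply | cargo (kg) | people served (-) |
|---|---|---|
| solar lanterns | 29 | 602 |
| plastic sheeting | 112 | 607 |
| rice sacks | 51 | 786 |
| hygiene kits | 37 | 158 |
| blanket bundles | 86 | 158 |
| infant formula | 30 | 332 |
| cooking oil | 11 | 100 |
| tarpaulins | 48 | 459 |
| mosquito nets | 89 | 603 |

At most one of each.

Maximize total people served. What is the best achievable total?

2179

Density check — solar lanterns 20.76, rice sacks 15.41, infant formula 11.07 are the best per kg.
Taking solar lanterns + rice sacks + infant formula + tarpaulins: 158 kg used, 2179 in people served.
The spare 3 kg is too small for any remaining supply, and no exchange beats 2179.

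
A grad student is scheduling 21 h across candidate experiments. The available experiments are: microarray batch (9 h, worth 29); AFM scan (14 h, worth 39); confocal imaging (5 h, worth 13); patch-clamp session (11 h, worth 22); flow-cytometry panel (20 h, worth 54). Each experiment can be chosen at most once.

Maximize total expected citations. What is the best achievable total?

Ranking by ratio (expected citations/h): microarray batch 3.22, AFM scan 2.79, flow-cytometry panel 2.70.
The ratio heuristic lands on microarray batch + confocal imaging (42) but leaves 7 h idle.
The 14 h tied up in microarray batch and confocal imaging is better spent on flow-cytometry panel — total rises to 54 (20 h).

54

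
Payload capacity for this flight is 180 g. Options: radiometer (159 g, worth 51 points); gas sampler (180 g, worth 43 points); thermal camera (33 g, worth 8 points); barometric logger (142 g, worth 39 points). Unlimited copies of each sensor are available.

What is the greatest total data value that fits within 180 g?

51

Radiometer uses 159 of the 180 g and totals 51.
No other feasible combination exceeds 51.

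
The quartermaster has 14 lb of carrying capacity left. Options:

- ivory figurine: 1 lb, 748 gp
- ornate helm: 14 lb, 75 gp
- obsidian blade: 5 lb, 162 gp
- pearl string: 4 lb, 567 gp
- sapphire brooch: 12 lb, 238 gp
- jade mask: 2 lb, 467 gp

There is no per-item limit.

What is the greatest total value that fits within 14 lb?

10472

Taking 14×ivory figurine: 14 lb used, 10472 in value.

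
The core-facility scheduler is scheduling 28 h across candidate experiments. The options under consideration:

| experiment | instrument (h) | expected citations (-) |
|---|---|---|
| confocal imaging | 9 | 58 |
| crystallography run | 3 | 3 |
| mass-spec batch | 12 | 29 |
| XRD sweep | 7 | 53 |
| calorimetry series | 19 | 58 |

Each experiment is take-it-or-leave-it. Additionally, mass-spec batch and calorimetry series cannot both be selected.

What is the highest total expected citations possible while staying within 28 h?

Confocal imaging + mass-spec batch + XRD sweep uses 28 of the 28 h and totals 140.
The closest alternative, confocal imaging + calorimetry series, reaches only 116.

140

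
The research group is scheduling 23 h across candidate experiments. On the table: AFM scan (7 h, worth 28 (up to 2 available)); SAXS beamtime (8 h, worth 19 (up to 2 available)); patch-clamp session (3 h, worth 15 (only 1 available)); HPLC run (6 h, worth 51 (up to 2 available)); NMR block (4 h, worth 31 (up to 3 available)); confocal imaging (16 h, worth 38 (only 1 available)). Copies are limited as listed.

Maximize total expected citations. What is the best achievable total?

179

By expected citations per h: HPLC run 8.50, NMR block 7.75, patch-clamp session 5.00, AFM scan 4.00 lead.
Patch-clamp session + 2×HPLC run + 2×NMR block uses 23 of the 23 h and totals 179.
Nothing else within 23 h beats 179.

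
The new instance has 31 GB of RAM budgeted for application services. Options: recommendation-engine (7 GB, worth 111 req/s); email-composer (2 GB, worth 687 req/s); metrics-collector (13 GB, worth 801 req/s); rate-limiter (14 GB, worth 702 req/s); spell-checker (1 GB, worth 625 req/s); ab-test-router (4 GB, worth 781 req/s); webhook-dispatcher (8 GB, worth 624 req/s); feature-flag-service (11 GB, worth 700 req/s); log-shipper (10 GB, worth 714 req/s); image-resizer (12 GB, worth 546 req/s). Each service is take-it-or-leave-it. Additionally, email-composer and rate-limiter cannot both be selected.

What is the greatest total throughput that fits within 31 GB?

By throughput per GB: spell-checker 625.00, email-composer 343.50, ab-test-router 195.25, webhook-dispatcher 78.00 lead.
A density-first pass picks email-composer + spell-checker + ab-test-router + webhook-dispatcher + log-shipper — 3431 at 25 GB.
The 8 GB tied up in webhook-dispatcher is better spent on metrics-collector — total rises to 3608 (30 GB).
Runner-up email-composer + metrics-collector + spell-checker + ab-test-router + feature-flag-service tops out at 3594.

3608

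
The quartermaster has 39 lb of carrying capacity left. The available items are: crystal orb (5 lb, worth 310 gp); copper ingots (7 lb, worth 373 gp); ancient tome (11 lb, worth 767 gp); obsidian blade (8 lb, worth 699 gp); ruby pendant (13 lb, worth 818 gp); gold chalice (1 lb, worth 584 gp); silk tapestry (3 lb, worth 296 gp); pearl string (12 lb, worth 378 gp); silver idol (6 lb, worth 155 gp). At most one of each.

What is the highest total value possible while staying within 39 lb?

The ratio heuristic lands on ancient tome + obsidian blade + ruby pendant + gold chalice + silk tapestry (3164) but leaves 3 lb idle.
Dropping silk tapestry frees 3 lb; slotting in crystal orb (5 lb) lifts the total to 3178 at 38 lb.
Every other selection either busts 39 lb or fails to beat 3178.

3178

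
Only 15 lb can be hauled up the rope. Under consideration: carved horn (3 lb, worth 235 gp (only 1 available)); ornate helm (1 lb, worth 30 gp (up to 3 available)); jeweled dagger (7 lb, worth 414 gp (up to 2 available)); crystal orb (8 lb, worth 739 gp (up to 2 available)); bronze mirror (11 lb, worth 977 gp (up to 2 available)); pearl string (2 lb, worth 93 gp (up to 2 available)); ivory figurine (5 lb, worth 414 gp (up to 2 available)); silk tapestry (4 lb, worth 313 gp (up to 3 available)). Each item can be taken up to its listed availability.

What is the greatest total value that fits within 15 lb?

1290

Greedy by ratio would take crystal orb + pearl string + ivory figurine: 15 lb used, total 1246.
But bronze mirror + silk tapestry fits in 15 lb and reaches 1290.
Nothing else within 15 lb beats 1290.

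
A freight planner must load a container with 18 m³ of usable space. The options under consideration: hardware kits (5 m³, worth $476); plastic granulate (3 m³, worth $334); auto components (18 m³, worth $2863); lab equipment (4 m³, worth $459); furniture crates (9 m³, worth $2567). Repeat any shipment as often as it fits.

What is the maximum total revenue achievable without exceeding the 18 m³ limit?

5134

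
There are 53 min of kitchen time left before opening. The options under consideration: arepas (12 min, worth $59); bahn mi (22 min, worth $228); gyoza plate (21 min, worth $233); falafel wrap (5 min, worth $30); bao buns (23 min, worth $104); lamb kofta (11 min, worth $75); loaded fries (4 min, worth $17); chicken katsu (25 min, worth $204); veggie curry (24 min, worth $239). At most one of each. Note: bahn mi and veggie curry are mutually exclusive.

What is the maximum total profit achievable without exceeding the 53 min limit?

508

Bahn mi + gyoza plate + falafel wrap + loaded fries uses 52 of the 53 min and totals 508.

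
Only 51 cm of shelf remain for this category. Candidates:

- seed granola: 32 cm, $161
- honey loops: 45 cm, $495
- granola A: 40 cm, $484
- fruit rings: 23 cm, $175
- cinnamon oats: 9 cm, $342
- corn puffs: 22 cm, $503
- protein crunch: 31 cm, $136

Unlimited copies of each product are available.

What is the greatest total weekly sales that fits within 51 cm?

1710

Taking 5×cinnamon oats: 45 cm used, 1710 in weekly sales.
No other feasible combination exceeds 1710.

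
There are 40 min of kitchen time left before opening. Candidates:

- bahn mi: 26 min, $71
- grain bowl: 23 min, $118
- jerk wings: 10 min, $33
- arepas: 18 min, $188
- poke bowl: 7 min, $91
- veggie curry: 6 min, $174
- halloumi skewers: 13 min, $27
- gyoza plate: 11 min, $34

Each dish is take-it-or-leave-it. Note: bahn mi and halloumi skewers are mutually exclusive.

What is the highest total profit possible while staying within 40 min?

453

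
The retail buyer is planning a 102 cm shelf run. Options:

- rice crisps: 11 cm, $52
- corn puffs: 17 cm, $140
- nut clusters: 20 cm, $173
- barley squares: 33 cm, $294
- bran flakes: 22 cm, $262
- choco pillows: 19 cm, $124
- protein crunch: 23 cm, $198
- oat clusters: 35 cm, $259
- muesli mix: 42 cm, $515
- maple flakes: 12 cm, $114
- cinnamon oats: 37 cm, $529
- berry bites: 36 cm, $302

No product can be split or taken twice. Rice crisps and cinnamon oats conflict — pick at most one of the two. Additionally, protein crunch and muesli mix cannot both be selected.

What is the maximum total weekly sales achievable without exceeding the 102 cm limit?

1306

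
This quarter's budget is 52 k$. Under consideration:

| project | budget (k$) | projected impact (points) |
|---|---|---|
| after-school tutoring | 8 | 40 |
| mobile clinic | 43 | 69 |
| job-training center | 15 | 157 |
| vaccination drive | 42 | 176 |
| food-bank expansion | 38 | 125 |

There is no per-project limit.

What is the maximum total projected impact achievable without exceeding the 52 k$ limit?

471

3×job-training center uses 45 of the 52 k$ and totals 471.
No other feasible combination exceeds 471.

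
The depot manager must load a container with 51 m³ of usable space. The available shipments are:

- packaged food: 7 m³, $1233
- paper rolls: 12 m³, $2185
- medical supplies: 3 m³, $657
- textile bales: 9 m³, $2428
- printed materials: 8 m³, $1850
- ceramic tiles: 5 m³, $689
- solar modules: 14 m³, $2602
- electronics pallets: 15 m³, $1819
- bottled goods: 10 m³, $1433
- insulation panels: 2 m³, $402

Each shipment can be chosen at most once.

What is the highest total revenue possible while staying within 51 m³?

10411

Density check — textile bales 269.78, printed materials 231.25, medical supplies 219.00 are the best per m³.
Taking the top-ratio shipments first gives paper rolls + medical supplies + textile bales + printed materials + solar modules + insulation panels for 10124 (48 m³).
The 2 m³ tied up in insulation panels is better spent on ceramic tiles — total rises to 10411 (51 m³).
The closest alternative, packaged food + paper rolls + textile bales + printed materials + solar modules, reaches only 10298.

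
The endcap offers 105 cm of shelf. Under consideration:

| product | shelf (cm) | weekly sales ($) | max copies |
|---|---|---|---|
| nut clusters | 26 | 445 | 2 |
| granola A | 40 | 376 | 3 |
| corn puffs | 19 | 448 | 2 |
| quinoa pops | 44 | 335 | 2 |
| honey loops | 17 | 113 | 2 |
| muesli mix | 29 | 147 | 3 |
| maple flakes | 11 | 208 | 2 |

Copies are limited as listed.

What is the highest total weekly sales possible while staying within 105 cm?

By weekly sales per cm: corn puffs 23.58, maple flakes 18.91, nut clusters 17.12 lead.
A density-first pass picks nut clusters + 2×corn puffs + honey loops + 2×maple flakes — 1870 at 103 cm.
Replace honey loops and maple flakes with nut clusters: the trade gains 124 net, giving 1994 at 101 cm.

1994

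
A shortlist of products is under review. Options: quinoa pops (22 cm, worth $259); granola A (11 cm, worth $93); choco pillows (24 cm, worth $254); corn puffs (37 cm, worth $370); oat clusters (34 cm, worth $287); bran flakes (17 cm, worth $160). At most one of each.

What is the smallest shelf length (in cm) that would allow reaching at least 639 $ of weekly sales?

63

Need the lightest bundle worth ≥ 639.
quinoa pops + choco pillows + bran flakes reaches 673 using 63 cm.
Below 63 cm the best achievable stays under 639.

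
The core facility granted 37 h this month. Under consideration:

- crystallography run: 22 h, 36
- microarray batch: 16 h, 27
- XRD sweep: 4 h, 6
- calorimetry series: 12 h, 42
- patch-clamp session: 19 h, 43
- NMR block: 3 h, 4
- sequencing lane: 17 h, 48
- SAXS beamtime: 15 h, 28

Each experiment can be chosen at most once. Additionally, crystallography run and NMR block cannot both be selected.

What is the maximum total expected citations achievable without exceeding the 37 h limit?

100

Ranking by ratio (expected citations/h): calorimetry series 3.50, sequencing lane 2.82, patch-clamp session 2.26.
Taking XRD sweep + calorimetry series + NMR block + sequencing lane: 36 h used, 100 in expected citations.
An exhaustive check of the 256 subsets confirms 100.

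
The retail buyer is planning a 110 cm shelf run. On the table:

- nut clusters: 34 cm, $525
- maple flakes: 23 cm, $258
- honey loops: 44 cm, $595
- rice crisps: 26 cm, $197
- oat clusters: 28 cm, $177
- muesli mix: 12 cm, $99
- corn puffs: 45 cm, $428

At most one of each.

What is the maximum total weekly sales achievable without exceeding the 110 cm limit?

1378

Ranking by ratio (weekly sales/cm): nut clusters 15.44, honey loops 13.52, maple flakes 11.22.
The ratio ordering already packs tightly: nut clusters + maple flakes + honey loops, 101 cm, 1378.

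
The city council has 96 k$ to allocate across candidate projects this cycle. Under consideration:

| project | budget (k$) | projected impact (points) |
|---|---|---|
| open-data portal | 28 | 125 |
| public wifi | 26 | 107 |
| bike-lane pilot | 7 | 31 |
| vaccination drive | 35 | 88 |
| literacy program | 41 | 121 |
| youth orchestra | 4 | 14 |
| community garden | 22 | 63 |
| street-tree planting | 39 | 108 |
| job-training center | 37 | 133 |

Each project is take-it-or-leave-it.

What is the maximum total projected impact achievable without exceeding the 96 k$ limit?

Greedy by ratio would take open-data portal + public wifi + bike-lane pilot + youth orchestra + community garden: 87 k$ used, total 340.
The 29 k$ tied up in bike-lane pilot and community garden is better spent on job-training center — total rises to 379 (95 k$).
Nothing else within 96 k$ beats 379.

379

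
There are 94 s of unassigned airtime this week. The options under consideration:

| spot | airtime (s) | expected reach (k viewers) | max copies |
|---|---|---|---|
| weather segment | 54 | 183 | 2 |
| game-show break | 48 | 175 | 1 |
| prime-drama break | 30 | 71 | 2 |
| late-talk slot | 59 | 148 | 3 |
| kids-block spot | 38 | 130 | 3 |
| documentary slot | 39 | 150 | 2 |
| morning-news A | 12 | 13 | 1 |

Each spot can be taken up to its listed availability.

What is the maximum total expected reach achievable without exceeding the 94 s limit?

333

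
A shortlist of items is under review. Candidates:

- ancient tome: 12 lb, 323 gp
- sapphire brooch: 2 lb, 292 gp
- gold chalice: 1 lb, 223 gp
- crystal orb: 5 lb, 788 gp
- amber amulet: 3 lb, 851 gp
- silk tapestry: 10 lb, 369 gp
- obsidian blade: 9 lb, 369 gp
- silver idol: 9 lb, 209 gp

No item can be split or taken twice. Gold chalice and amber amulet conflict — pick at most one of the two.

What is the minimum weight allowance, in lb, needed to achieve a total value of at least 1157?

Minimise lb subject to total value ≥ 1157.
Taking sapphire brooch + gold chalice + crystal orb gives 1303 (≥ 1157) for 8 lb.
No combination under 8 lb hits 1157.

8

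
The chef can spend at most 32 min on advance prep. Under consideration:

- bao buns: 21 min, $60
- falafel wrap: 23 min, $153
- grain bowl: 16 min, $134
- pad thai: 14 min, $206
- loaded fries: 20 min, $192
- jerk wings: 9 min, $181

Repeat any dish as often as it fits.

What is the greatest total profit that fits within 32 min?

The ratio heuristic lands on 3×jerk wings (543) but leaves 5 min idle.
Replace jerk wings with pad thai: the trade gains 25 net, giving 568 at 32 min.

568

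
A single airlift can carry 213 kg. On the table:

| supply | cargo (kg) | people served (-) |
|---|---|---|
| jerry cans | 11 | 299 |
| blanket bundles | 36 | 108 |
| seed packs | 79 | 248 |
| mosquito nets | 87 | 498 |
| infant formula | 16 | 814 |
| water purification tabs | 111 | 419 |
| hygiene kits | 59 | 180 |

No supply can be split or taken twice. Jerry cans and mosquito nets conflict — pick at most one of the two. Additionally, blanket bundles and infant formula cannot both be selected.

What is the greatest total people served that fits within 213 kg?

Best packing: jerry cans + infant formula + water purification tabs + hygiene kits — 197 kg, 1712 total.
Runner-up seed packs + mosquito nets + infant formula tops out at 1560.

1712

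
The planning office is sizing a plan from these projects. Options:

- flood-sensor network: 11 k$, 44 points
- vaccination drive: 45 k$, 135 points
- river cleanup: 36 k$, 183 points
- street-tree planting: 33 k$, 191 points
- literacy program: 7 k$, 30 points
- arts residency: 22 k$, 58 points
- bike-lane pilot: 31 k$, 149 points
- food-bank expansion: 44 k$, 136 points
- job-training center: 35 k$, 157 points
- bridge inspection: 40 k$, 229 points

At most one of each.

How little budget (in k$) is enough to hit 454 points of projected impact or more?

84

Need the lightest bundle worth ≥ 454.
Taking flood-sensor network + street-tree planting + bridge inspection gives 464 (≥ 454) for 84 k$.
Below 84 k$ the best achievable stays under 454.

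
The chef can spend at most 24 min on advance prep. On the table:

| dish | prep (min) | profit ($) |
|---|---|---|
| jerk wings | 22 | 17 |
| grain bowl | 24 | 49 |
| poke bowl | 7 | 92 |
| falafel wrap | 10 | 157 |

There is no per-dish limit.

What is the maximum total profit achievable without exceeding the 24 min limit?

Greedy by ratio would take 2×falafel wrap: 20 min used, total 314.
Replace falafel wrap with 2×poke bowl: the trade gains 27 net, giving 341 at 24 min.
No other feasible combination exceeds 341.

341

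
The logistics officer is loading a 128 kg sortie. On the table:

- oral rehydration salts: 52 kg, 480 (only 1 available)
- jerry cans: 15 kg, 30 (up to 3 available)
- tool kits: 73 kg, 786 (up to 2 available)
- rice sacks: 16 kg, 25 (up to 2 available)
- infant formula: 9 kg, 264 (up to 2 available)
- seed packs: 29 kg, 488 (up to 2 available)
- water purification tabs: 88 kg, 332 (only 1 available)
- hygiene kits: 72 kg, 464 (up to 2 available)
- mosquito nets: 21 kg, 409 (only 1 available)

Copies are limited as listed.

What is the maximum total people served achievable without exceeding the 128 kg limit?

1984

Ranking by ratio (people served/kg): infant formula 29.33, mosquito nets 19.48, seed packs 16.83, tool kits 10.77.
Taking the top-ratio supplies first gives 2×jerry cans + 2×infant formula + 2×seed packs + mosquito nets for 1973 (127 kg).
The 51 kg tied up in 2×jerry cans and mosquito nets is better spent on oral rehydration salts — total rises to 1984 (128 kg).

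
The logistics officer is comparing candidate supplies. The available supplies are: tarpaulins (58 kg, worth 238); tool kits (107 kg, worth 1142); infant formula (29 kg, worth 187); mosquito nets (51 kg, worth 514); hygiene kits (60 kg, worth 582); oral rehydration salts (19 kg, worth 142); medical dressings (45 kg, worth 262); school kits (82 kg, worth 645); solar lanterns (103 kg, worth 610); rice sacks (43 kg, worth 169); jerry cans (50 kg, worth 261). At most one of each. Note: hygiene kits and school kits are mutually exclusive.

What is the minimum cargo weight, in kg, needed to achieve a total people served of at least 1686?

167

Minimise kg subject to total people served ≥ 1686.
tool kits + hygiene kits: 1724 people served at 167 kg.
Any bundle with less than 167 kg falls short of 1686.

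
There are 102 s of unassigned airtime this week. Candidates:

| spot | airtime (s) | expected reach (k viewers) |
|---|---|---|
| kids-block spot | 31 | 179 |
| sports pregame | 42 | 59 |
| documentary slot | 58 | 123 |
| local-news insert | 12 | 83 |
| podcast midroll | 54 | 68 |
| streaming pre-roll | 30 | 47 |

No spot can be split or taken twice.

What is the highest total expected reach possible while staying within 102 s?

385

Ranking by ratio (expected reach/s): local-news insert 6.92, kids-block spot 5.77, documentary slot 2.12.
Kids-block spot + documentary slot + local-news insert uses 101 of the 102 s and totals 385.
The closest alternative, kids-block spot + local-news insert + podcast midroll, reaches only 330.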